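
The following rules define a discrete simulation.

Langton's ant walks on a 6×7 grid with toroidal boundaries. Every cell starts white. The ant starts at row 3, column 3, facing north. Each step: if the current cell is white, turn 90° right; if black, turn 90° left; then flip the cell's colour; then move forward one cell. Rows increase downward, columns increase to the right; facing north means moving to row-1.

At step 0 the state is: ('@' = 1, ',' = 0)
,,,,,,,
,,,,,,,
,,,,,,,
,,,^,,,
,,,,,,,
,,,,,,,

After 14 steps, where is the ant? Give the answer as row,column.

[0] ,,,,,,,
,,,,,,,
,,,,,,,
,,,^,,,
,,,,,,,
,,,,,,,
[1] ,,,,,,,
,,,,,,,
,,,,,,,
,,,@>,,
,,,,,,,
,,,,,,,
[2] ,,,,,,,
,,,,,,,
,,,,,,,
,,,@@,,
,,,,v,,
,,,,,,,
[3] ,,,,,,,
,,,,,,,
,,,,,,,
,,,@@,,
,,,<@,,
,,,,,,,
[4] ,,,,,,,
,,,,,,,
,,,,,,,
,,,^@,,
,,,@@,,
,,,,,,,
[5] ,,,,,,,
,,,,,,,
,,,,,,,
,,<,@,,
,,,@@,,
,,,,,,,
[6] ,,,,,,,
,,,,,,,
,,^,,,,
,,@,@,,
,,,@@,,
,,,,,,,
[7] ,,,,,,,
,,,,,,,
,,@>,,,
,,@,@,,
,,,@@,,
,,,,,,,
[8] ,,,,,,,
,,,,,,,
,,@@,,,
,,@v@,,
,,,@@,,
,,,,,,,
[9] ,,,,,,,
,,,,,,,
,,@@,,,
,,<@@,,
,,,@@,,
,,,,,,,
[10] ,,,,,,,
,,,,,,,
,,@@,,,
,,,@@,,
,,v@@,,
,,,,,,,
[11] ,,,,,,,
,,,,,,,
,,@@,,,
,,,@@,,
,<@@@,,
,,,,,,,
[12] ,,,,,,,
,,,,,,,
,,@@,,,
,^,@@,,
,@@@@,,
,,,,,,,
[13] ,,,,,,,
,,,,,,,
,,@@,,,
,@>@@,,
,@@@@,,
,,,,,,,
[14] ,,,,,,,
,,,,,,,
,,@@,,,
,@@@@,,
,@v@@,,
,,,,,,,

4,2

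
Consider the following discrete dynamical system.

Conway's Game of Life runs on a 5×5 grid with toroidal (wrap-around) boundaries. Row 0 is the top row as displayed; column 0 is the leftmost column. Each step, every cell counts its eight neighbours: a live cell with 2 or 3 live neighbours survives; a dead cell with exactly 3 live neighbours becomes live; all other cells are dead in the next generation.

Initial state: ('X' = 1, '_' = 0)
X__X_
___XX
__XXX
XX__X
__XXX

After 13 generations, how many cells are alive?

[0] X__X_
___XX
__XXX
XX__X
__XXX
[1] X____
X____
_XX__
_X___
__X__
[2] _X___
X____
XXX__
_X___
_X___
[3] XX___
X_X__
X_X__
_____
XXX__
[4] ____X
X_X_X
_____
X_X__
X_X__
[5] ____X
X__XX
X__XX
_____
X__XX
[6] _____
_____
X__X_
_____
X__XX
[7] ____X
_____
_____
X__X_
____X
[8] _____
_____
_____
____X
X__XX
[9] ____X
_____
_____
X__XX
X__XX
[10] X__XX
_____
____X
X__X_
_____
[11] ____X
X__X_
____X
____X
X__X_
[12] X__X_
X__X_
X__XX
X__XX
X__X_
[13] XXXX_
XXXX_
_XX__
_XX__
XXXX_

16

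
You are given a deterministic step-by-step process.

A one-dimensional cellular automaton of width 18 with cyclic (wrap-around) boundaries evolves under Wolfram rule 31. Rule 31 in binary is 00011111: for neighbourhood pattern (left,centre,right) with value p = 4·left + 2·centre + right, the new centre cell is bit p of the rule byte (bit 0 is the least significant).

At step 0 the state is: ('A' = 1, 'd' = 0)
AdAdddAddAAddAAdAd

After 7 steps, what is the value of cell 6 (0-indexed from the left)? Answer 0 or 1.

1

t=0: AdAdddAddAAddAAdAd
t=1: AdAAAAAAAAdAAAddAd
t=2: AdAddddddddAddAAAd
t=3: AdAAAAAAAAAAAAAddd
t=4: AdAddddddddddddAAA
t=5: ddAAAAAAAAAAAAAAdd
t=6: AAAdddddddddddddAA
t=7: dddAAAAAAAAAAAAAAd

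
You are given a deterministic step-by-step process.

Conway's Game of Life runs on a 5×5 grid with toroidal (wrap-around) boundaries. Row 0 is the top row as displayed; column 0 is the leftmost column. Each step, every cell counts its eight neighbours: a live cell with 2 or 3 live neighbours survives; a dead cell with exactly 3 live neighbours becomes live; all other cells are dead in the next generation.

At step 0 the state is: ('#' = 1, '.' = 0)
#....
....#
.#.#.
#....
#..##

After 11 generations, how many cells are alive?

6

0) #....
....#
.#.#.
#....
#..##
1) #..#.
#...#
#...#
####.
##...
2) .....
.#.#.
..#..
..##.
...#.
3) ..#..
..#..
.#...
..##.
..##.
4) .##..
.##..
.#.#.
.#.#.
.#...
5) #....
#..#.
##.#.
##...
##...
6) #....
#.#..
.....
.....
....#
7) ##..#
.#...
.....
.....
.....
8) ##...
.#...
.....
.....
#....
9) ##...
##...
.....
.....
##...
10) ..#.#
##...
.....
.....
##...
11) ..#.#
##...
.....
.....
##...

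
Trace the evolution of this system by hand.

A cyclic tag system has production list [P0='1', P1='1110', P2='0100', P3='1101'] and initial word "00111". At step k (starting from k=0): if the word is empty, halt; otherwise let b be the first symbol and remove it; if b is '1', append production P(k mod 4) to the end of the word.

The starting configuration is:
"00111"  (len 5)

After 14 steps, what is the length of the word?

k=0  "00111"  (len 5)
k=1  "0111"  (len 4)
k=2  "111"  (len 3)
k=3  "110100"  (len 6)
k=4  "101001101"  (len 9)
k=5  "010011011"  (len 9)
k=6  "10011011"  (len 8)
k=7  "00110110100"  (len 11)
k=8  "0110110100"  (len 10)
k=9  "110110100"  (len 9)
k=10  "101101001110"  (len 12)
k=11  "011010011100100"  (len 15)
k=12  "11010011100100"  (len 14)
k=13  "10100111001001"  (len 14)
k=14  "01001110010011110"  (len 17)

17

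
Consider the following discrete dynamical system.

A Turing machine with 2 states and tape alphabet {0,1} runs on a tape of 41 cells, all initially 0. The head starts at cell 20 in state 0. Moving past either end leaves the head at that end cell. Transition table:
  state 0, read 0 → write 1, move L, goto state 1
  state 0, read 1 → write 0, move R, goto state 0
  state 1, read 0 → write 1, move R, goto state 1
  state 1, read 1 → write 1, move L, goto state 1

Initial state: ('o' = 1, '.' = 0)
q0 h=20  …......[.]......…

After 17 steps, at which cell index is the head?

step 0: q0 h=20  …......[.]......…
step 1: q1 h=19  …......[.]o.....…
step 2: q1 h=20  ….....o[o]......…
step 3: q1 h=19  …......[o]o.....…
step 4: q1 h=18  …......[.]oo....…
step 5: q1 h=19  ….....o[o]o.....…
step 6: q1 h=18  …......[o]oo....…
step 7: q1 h=17  …......[.]ooo...…
step 8: q1 h=18  ….....o[o]oo....…
step 9: q1 h=17  …......[o]ooo...…
step 10: q1 h=16  …......[.]oooo..…
step 11: q1 h=17  ….....o[o]ooo...…
step 12: q1 h=16  …......[o]oooo..…
step 13: q1 h=15  …......[.]ooooo.…
step 14: q1 h=16  ….....o[o]oooo..…
step 15: q1 h=15  …......[o]ooooo.…
step 16: q1 h=14  …......[.]oooooo…
step 17: q1 h=15  ….....o[o]ooooo.…

15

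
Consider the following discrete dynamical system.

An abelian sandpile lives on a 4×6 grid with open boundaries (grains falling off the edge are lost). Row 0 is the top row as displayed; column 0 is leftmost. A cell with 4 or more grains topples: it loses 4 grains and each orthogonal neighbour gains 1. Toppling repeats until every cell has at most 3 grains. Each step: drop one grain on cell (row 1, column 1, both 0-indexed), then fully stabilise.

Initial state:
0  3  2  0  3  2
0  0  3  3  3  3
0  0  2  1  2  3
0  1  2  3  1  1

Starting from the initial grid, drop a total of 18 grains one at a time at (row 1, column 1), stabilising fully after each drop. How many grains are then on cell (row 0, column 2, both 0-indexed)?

0

t=0: 0  3  2  0  3  2
0  0  3  3  3  3
0  0  2  1  2  3
0  1  2  3  1  1
t=1: 0  3  2  0  3  2
0  1  3  3  3  3
0  0  2  1  2  3
0  1  2  3  1  1
t=2: 0  3  2  0  3  2
0  2  3  3  3  3
0  0  2  1  2  3
0  1  2  3  1  1
t=3: 0  3  2  0  3  2
0  3  3  3  3  3
0  0  2  1  2  3
0  1  2  3  1  1
t=4: 1  1  0  3  1  0
1  2  2  1  3  2
0  1  3  3  0  1
0  1  2  3  2  2
t=5: 1  1  0  3  1  0
1  3  2  1  3  2
0  1  3  3  0  1
0  1  2  3  2  2
t=6: 1  2  0  3  1  0
2  0  3  1  3  2
0  2  3  3  0  1
0  1  2  3  2  2
t=7: 1  2  0  3  1  0
2  1  3  1  3  2
0  2  3  3  0  1
0  1  2  3  2  2
t=8: 1  2  0  3  1  0
2  2  3  1  3  2
0  2  3  3  0  1
0  1  2  3  2  2
t=9: 1  2  0  3  1  0
2  3  3  1  3  2
0  2  3  3  0  1
0  1  2  3  2  2
t=10: 1  3  1  3  1  0
3  2  1  3  3  2
1  0  3  1  1  1
0  3  0  1  3  2
t=11: 1  3  1  3  1  0
3  3  1  3  3  2
1  0  3  1  1  1
0  3  0  1  3  2
t=12: 3  0  2  3  1  0
0  2  2  3  3  2
2  1  3  1  1  1
0  3  0  1  3  2
t=13: 3  0  2  3  1  0
0  3  2  3  3  2
2  1  3  1  1  1
0  3  0  1  3  2
t=14: 3  1  2  3  1  0
1  0  3  3  3  2
2  2  3  1  1  1
0  3  0  1  3  2
t=15: 3  1  2  3  1  0
1  1  3  3  3  2
2  2  3  1  1  1
0  3  0  1  3  2
t=16: 3  1  2  3  1  0
1  2  3  3  3  2
2  2  3  1  1  1
0  3  0  1  3  2
t=17: 3  1  2  3  1  0
1  3  3  3  3  2
2  2  3  1  1  1
0  3  0  1  3  2
t=18: 3  3  0  1  3  0
2  2  3  2  0  3
3  1  1  3  2  1
1  0  2  1  3  2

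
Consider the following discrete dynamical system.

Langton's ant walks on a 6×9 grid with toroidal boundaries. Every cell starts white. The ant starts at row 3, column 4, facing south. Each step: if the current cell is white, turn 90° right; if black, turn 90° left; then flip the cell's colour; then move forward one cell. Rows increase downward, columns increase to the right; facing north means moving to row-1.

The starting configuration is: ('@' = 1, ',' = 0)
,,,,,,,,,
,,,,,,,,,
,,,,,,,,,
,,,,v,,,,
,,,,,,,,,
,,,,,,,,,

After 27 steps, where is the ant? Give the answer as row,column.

gen 0: ,,,,,,,,,
,,,,,,,,,
,,,,,,,,,
,,,,v,,,,
,,,,,,,,,
,,,,,,,,,
gen 1: ,,,,,,,,,
,,,,,,,,,
,,,,,,,,,
,,,<@,,,,
,,,,,,,,,
,,,,,,,,,
gen 2: ,,,,,,,,,
,,,,,,,,,
,,,^,,,,,
,,,@@,,,,
,,,,,,,,,
,,,,,,,,,
gen 3: ,,,,,,,,,
,,,,,,,,,
,,,@>,,,,
,,,@@,,,,
,,,,,,,,,
,,,,,,,,,
gen 4: ,,,,,,,,,
,,,,,,,,,
,,,@@,,,,
,,,@v,,,,
,,,,,,,,,
,,,,,,,,,
gen 5: ,,,,,,,,,
,,,,,,,,,
,,,@@,,,,
,,,@,>,,,
,,,,,,,,,
,,,,,,,,,
gen 6: ,,,,,,,,,
,,,,,,,,,
,,,@@,,,,
,,,@,@,,,
,,,,,v,,,
,,,,,,,,,
gen 7: ,,,,,,,,,
,,,,,,,,,
,,,@@,,,,
,,,@,@,,,
,,,,<@,,,
,,,,,,,,,
gen 8: ,,,,,,,,,
,,,,,,,,,
,,,@@,,,,
,,,@^@,,,
,,,,@@,,,
,,,,,,,,,
gen 9: ,,,,,,,,,
,,,,,,,,,
,,,@@,,,,
,,,@@>,,,
,,,,@@,,,
,,,,,,,,,
gen 10: ,,,,,,,,,
,,,,,,,,,
,,,@@^,,,
,,,@@,,,,
,,,,@@,,,
,,,,,,,,,
gen 11: ,,,,,,,,,
,,,,,,,,,
,,,@@@>,,
,,,@@,,,,
,,,,@@,,,
,,,,,,,,,
gen 12: ,,,,,,,,,
,,,,,,,,,
,,,@@@@,,
,,,@@,v,,
,,,,@@,,,
,,,,,,,,,
gen 13: ,,,,,,,,,
,,,,,,,,,
,,,@@@@,,
,,,@@<@,,
,,,,@@,,,
,,,,,,,,,
gen 14: ,,,,,,,,,
,,,,,,,,,
,,,@@^@,,
,,,@@@@,,
,,,,@@,,,
,,,,,,,,,
gen 15: ,,,,,,,,,
,,,,,,,,,
,,,@<,@,,
,,,@@@@,,
,,,,@@,,,
,,,,,,,,,
gen 16: ,,,,,,,,,
,,,,,,,,,
,,,@,,@,,
,,,@v@@,,
,,,,@@,,,
,,,,,,,,,
gen 17: ,,,,,,,,,
,,,,,,,,,
,,,@,,@,,
,,,@,>@,,
,,,,@@,,,
,,,,,,,,,
gen 18: ,,,,,,,,,
,,,,,,,,,
,,,@,^@,,
,,,@,,@,,
,,,,@@,,,
,,,,,,,,,
gen 19: ,,,,,,,,,
,,,,,,,,,
,,,@,@>,,
,,,@,,@,,
,,,,@@,,,
,,,,,,,,,
gen 20: ,,,,,,,,,
,,,,,,^,,
,,,@,@,,,
,,,@,,@,,
,,,,@@,,,
,,,,,,,,,
gen 21: ,,,,,,,,,
,,,,,,@>,
,,,@,@,,,
,,,@,,@,,
,,,,@@,,,
,,,,,,,,,
gen 22: ,,,,,,,,,
,,,,,,@@,
,,,@,@,v,
,,,@,,@,,
,,,,@@,,,
,,,,,,,,,
gen 23: ,,,,,,,,,
,,,,,,@@,
,,,@,@<@,
,,,@,,@,,
,,,,@@,,,
,,,,,,,,,
gen 24: ,,,,,,,,,
,,,,,,^@,
,,,@,@@@,
,,,@,,@,,
,,,,@@,,,
,,,,,,,,,
gen 25: ,,,,,,,,,
,,,,,<,@,
,,,@,@@@,
,,,@,,@,,
,,,,@@,,,
,,,,,,,,,
gen 26: ,,,,,^,,,
,,,,,@,@,
,,,@,@@@,
,,,@,,@,,
,,,,@@,,,
,,,,,,,,,
gen 27: ,,,,,@>,,
,,,,,@,@,
,,,@,@@@,
,,,@,,@,,
,,,,@@,,,
,,,,,,,,,

0,6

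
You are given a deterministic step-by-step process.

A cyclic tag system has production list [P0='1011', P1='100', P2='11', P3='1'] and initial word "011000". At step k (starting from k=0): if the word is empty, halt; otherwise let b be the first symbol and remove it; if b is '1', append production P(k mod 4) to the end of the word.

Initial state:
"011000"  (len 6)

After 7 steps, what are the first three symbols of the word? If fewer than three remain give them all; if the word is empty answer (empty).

gen 0: "011000"  (len 6)
gen 1: "11000"  (len 5)
gen 2: "1000100"  (len 7)
gen 3: "00010011"  (len 8)
gen 4: "0010011"  (len 7)
gen 5: "010011"  (len 6)
gen 6: "10011"  (len 5)
gen 7: "001111"  (len 6)

001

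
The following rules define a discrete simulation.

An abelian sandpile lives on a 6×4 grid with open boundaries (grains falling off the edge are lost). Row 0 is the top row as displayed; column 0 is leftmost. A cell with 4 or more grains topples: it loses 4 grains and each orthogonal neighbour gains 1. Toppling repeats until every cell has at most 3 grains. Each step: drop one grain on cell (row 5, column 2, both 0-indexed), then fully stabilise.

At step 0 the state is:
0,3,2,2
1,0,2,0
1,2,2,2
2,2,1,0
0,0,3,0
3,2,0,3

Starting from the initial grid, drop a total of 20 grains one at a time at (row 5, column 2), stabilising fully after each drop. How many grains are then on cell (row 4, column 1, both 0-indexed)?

t=0: 0,3,2,2
1,0,2,0
1,2,2,2
2,2,1,0
0,0,3,0
3,2,0,3
t=1: 0,3,2,2
1,0,2,0
1,2,2,2
2,2,1,0
0,0,3,0
3,2,1,3
t=2: 0,3,2,2
1,0,2,0
1,2,2,2
2,2,1,0
0,0,3,0
3,2,2,3
t=3: 0,3,2,2
1,0,2,0
1,2,2,2
2,2,1,0
0,0,3,0
3,2,3,3
t=4: 0,3,2,2
1,0,2,0
1,2,2,2
2,2,2,0
0,1,0,2
3,3,2,0
t=5: 0,3,2,2
1,0,2,0
1,2,2,2
2,2,2,0
0,1,0,2
3,3,3,0
t=6: 0,3,2,2
1,0,2,0
1,2,2,2
2,2,2,0
1,2,1,2
0,1,1,1
t=7: 0,3,2,2
1,0,2,0
1,2,2,2
2,2,2,0
1,2,1,2
0,1,2,1
t=8: 0,3,2,2
1,0,2,0
1,2,2,2
2,2,2,0
1,2,1,2
0,1,3,1
t=9: 0,3,2,2
1,0,2,0
1,2,2,2
2,2,2,0
1,2,2,2
0,2,0,2
t=10: 0,3,2,2
1,0,2,0
1,2,2,2
2,2,2,0
1,2,2,2
0,2,1,2
t=11: 0,3,2,2
1,0,2,0
1,2,2,2
2,2,2,0
1,2,2,2
0,2,2,2
t=12: 0,3,2,2
1,0,2,0
1,2,2,2
2,2,2,0
1,2,2,2
0,2,3,2
t=13: 0,3,2,2
1,0,2,0
1,2,2,2
2,2,2,0
1,2,3,2
0,3,0,3
t=14: 0,3,2,2
1,0,2,0
1,2,2,2
2,2,2,0
1,2,3,2
0,3,1,3
t=15: 0,3,2,2
1,0,2,0
1,2,2,2
2,2,2,0
1,2,3,2
0,3,2,3
t=16: 0,3,2,2
1,0,2,0
1,2,2,2
2,2,2,0
1,2,3,2
0,3,3,3
t=17: 0,3,2,2
1,0,2,0
1,2,2,2
2,3,3,1
2,0,2,0
1,1,3,1
t=18: 0,3,2,2
1,0,2,0
1,2,2,2
2,3,3,1
2,0,3,0
1,2,0,2
t=19: 0,3,2,2
1,0,2,0
1,2,2,2
2,3,3,1
2,0,3,0
1,2,1,2
t=20: 0,3,2,2
1,0,2,0
1,2,2,2
2,3,3,1
2,0,3,0
1,2,2,2

0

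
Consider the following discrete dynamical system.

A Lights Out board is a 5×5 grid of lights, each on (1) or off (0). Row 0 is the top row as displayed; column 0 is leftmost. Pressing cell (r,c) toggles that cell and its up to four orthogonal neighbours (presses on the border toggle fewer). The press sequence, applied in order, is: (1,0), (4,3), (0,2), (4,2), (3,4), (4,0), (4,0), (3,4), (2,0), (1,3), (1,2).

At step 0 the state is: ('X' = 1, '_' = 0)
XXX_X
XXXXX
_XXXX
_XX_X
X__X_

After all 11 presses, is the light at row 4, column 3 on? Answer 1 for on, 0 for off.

1

step 0: XXX_X
XXXXX
_XXXX
_XX_X
X__X_
step 1: _XX_X
__XXX
XXXXX
_XX_X
X__X_
step 2: _XX_X
__XXX
XXXXX
_XXXX
X_X_X
step 3: ___XX
___XX
XXXXX
_XXXX
X_X_X
step 4: ___XX
___XX
XXXXX
_X_XX
XX_XX
step 5: ___XX
___XX
XXXX_
_X___
XX_X_
step 6: ___XX
___XX
XXXX_
XX___
___X_
step 7: ___XX
___XX
XXXX_
_X___
XX_X_
step 8: ___XX
___XX
XXXXX
_X_XX
XX_XX
step 9: ___XX
X__XX
__XXX
XX_XX
XX_XX
step 10: ____X
X_X__
__X_X
XX_XX
XX_XX
step 11: __X_X
XX_X_
____X
XX_XX
XX_XX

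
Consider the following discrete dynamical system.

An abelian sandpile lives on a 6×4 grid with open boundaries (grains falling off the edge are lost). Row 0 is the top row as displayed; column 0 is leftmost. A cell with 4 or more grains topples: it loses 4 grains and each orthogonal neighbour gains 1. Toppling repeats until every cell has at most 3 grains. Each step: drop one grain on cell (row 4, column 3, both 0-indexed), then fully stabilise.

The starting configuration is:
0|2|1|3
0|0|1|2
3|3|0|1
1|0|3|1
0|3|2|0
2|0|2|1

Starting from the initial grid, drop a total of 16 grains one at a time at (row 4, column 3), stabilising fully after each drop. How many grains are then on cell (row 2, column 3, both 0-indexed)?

0) 0|2|1|3
0|0|1|2
3|3|0|1
1|0|3|1
0|3|2|0
2|0|2|1
1) 0|2|1|3
0|0|1|2
3|3|0|1
1|0|3|1
0|3|2|1
2|0|2|1
2) 0|2|1|3
0|0|1|2
3|3|0|1
1|0|3|1
0|3|2|2
2|0|2|1
3) 0|2|1|3
0|0|1|2
3|3|0|1
1|0|3|1
0|3|2|3
2|0|2|1
4) 0|2|1|3
0|0|1|2
3|3|0|1
1|0|3|2
0|3|3|0
2|0|2|2
5) 0|2|1|3
0|0|1|2
3|3|0|1
1|0|3|2
0|3|3|1
2|0|2|2
6) 0|2|1|3
0|0|1|2
3|3|0|1
1|0|3|2
0|3|3|2
2|0|2|2
7) 0|2|1|3
0|0|1|2
3|3|0|1
1|0|3|2
0|3|3|3
2|0|2|2
8) 0|2|1|3
0|0|1|2
3|3|1|2
1|2|1|0
1|0|2|2
2|1|3|3
9) 0|2|1|3
0|0|1|2
3|3|1|2
1|2|1|0
1|0|2|3
2|1|3|3
10) 0|2|1|3
0|0|1|2
3|3|1|2
1|2|2|1
1|1|0|2
2|2|1|1
11) 0|2|1|3
0|0|1|2
3|3|1|2
1|2|2|1
1|1|0|3
2|2|1|1
12) 0|2|1|3
0|0|1|2
3|3|1|2
1|2|2|2
1|1|1|0
2|2|1|2
13) 0|2|1|3
0|0|1|2
3|3|1|2
1|2|2|2
1|1|1|1
2|2|1|2
14) 0|2|1|3
0|0|1|2
3|3|1|2
1|2|2|2
1|1|1|2
2|2|1|2
15) 0|2|1|3
0|0|1|2
3|3|1|2
1|2|2|2
1|1|1|3
2|2|1|2
16) 0|2|1|3
0|0|1|2
3|3|1|2
1|2|2|3
1|1|2|0
2|2|1|3

2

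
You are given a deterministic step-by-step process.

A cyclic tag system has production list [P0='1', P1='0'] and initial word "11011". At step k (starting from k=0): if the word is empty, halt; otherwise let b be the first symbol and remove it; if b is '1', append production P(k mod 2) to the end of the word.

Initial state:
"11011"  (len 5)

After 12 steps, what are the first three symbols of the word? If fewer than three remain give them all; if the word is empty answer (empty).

0

k=0  "11011"  (len 5)
k=1  "10111"  (len 5)
k=2  "01110"  (len 5)
k=3  "1110"  (len 4)
k=4  "1100"  (len 4)
k=5  "1001"  (len 4)
k=6  "0010"  (len 4)
k=7  "010"  (len 3)
k=8  "10"  (len 2)
k=9  "01"  (len 2)
k=10  "1"  (len 1)
k=11  "1"  (len 1)
k=12  "0"  (len 1)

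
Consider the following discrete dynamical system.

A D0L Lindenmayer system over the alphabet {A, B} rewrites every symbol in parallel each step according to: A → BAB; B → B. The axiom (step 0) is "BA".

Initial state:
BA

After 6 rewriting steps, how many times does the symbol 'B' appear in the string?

13

[0] BA
[1] BBAB
[2] BBBABB
[3] BBBBABBB
[4] BBBBBABBBB
[5] BBBBBBABBBBB
[6] BBBBBBBABBBBBB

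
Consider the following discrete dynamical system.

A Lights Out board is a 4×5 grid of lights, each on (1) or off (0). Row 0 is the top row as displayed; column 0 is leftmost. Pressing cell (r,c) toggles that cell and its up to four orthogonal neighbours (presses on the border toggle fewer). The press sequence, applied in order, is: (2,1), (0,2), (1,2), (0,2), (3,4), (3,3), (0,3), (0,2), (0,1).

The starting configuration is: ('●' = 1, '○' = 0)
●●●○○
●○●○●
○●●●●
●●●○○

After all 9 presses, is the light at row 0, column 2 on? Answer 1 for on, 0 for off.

1

k=0  ●●●○○
●○●○●
○●●●●
●●●○○
k=1  ●●●○○
●●●○●
●○○●●
●○●○○
k=2  ●○○●○
●●○○●
●○○●●
●○●○○
k=3  ●○●●○
●○●●●
●○●●●
●○●○○
k=4  ●●○○○
●○○●●
●○●●●
●○●○○
k=5  ●●○○○
●○○●●
●○●●○
●○●●●
k=6  ●●○○○
●○○●●
●○●○○
●○○○○
k=7  ●●●●●
●○○○●
●○●○○
●○○○○
k=8  ●○○○●
●○●○●
●○●○○
●○○○○
k=9  ○●●○●
●●●○●
●○●○○
●○○○○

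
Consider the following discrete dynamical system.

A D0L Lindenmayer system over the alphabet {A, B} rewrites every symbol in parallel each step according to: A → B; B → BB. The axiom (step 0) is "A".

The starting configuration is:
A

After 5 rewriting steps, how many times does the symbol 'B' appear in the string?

16

[0] A
[1] B
[2] BB
[3] BBBB
[4] BBBBBBBB
[5] BBBBBBBBBBBBBBBB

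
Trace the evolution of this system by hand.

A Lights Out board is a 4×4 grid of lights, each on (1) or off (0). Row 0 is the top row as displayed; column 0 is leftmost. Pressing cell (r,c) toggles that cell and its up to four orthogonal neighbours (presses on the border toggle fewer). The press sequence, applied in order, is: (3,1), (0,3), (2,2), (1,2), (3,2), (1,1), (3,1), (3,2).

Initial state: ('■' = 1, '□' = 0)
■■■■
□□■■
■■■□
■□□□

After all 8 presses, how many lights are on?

10

t=0: ■■■■
□□■■
■■■□
■□□□
t=1: ■■■■
□□■■
■□■□
□■■□
t=2: ■■□□
□□■□
■□■□
□■■□
t=3: ■■□□
□□□□
■■□■
□■□□
t=4: ■■■□
□■■■
■■■■
□■□□
t=5: ■■■□
□■■■
■■□■
□□■■
t=6: ■□■□
■□□■
■□□■
□□■■
t=7: ■□■□
■□□■
■■□■
■■□■
t=8: ■□■□
■□□■
■■■■
■□■□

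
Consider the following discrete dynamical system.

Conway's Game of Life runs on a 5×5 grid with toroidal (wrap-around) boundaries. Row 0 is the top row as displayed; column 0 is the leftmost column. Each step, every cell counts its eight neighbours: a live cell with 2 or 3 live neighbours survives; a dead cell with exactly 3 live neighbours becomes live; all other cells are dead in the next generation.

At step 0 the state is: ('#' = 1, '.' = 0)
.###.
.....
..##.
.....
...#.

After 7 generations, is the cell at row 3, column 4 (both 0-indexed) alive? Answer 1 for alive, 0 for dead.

1

k=0  .###.
.....
..##.
.....
...#.
k=1  ..##.
.#...
.....
..##.
...#.
k=2  ..##.
..#..
..#..
..##.
....#
k=3  ..##.
.##..
.##..
..##.
....#
k=4  .###.
.....
.....
.###.
....#
k=5  ..##.
..#..
..#..
..##.
#...#
k=6  .####
.##..
.##..
.####
.#..#
k=7  ....#
.....
.....
....#
.....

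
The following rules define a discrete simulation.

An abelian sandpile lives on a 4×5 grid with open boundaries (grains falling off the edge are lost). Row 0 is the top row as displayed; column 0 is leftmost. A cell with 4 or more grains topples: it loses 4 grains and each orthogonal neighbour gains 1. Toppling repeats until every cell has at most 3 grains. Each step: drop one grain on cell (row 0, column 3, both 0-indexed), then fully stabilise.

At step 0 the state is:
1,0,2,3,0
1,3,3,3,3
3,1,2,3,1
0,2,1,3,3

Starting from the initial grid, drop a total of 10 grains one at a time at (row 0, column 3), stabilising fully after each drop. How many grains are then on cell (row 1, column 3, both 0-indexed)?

[0] 1,0,2,3,0
1,3,3,3,3
3,1,2,3,1
0,2,1,3,3
[1] 1,2,0,2,2
2,0,3,3,1
3,3,0,3,0
0,2,3,1,1
[2] 1,2,0,3,2
2,0,3,3,1
3,3,0,3,0
0,2,3,1,1
[3] 1,2,2,1,3
2,1,0,2,2
3,3,2,0,1
0,2,3,2,1
[4] 1,2,2,2,3
2,1,0,2,2
3,3,2,0,1
0,2,3,2,1
[5] 1,2,2,3,3
2,1,0,2,2
3,3,2,0,1
0,2,3,2,1
[6] 1,2,3,1,0
2,1,0,3,3
3,3,2,0,1
0,2,3,2,1
[7] 1,2,3,2,0
2,1,0,3,3
3,3,2,0,1
0,2,3,2,1
[8] 1,2,3,3,0
2,1,0,3,3
3,3,2,0,1
0,2,3,2,1
[9] 1,3,0,2,2
2,1,2,1,0
3,3,2,1,2
0,2,3,2,1
[10] 1,3,0,3,2
2,1,2,1,0
3,3,2,1,2
0,2,3,2,1

1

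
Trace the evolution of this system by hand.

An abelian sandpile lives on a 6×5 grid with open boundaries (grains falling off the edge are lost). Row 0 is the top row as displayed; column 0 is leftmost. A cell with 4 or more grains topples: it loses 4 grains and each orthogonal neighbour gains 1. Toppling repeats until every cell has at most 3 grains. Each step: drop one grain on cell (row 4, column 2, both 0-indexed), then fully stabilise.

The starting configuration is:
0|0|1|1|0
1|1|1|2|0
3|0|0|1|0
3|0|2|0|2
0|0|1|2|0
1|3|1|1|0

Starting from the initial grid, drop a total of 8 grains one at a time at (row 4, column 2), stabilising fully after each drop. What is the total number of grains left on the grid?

t=0: 0|0|1|1|0
1|1|1|2|0
3|0|0|1|0
3|0|2|0|2
0|0|1|2|0
1|3|1|1|0
t=1: 0|0|1|1|0
1|1|1|2|0
3|0|0|1|0
3|0|2|0|2
0|0|2|2|0
1|3|1|1|0
t=2: 0|0|1|1|0
1|1|1|2|0
3|0|0|1|0
3|0|2|0|2
0|0|3|2|0
1|3|1|1|0
t=3: 0|0|1|1|0
1|1|1|2|0
3|0|0|1|0
3|0|3|0|2
0|1|0|3|0
1|3|2|1|0
t=4: 0|0|1|1|0
1|1|1|2|0
3|0|0|1|0
3|0|3|0|2
0|1|1|3|0
1|3|2|1|0
t=5: 0|0|1|1|0
1|1|1|2|0
3|0|0|1|0
3|0|3|0|2
0|1|2|3|0
1|3|2|1|0
t=6: 0|0|1|1|0
1|1|1|2|0
3|0|0|1|0
3|0|3|0|2
0|1|3|3|0
1|3|2|1|0
t=7: 0|0|1|1|0
1|1|1|2|0
3|0|1|1|0
3|1|0|2|2
0|2|2|0|1
1|3|3|2|0
t=8: 0|0|1|1|0
1|1|1|2|0
3|0|1|1|0
3|1|0|2|2
0|2|3|0|1
1|3|3|2|0

35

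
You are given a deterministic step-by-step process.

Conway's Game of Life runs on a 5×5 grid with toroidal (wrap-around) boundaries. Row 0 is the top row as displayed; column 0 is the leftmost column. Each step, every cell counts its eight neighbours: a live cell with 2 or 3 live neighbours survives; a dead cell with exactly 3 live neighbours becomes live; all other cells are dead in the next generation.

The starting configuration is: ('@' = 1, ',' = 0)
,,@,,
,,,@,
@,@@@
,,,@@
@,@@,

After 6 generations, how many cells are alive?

step 0: ,,@,,
,,,@,
@,@@@
,,,@@
@,@@,
step 1: ,@@,@
,@,,,
@,@,,
,,,,,
,@@,,
step 2: ,,,@,
,,,@,
,@,,,
,,@,,
@@@@,
step 3: ,@,@,
,,@,,
,,@,,
@,,@,
,@,@@
step 4: @@,@@
,@@@,
,@@@,
@@,@,
,@,@,
step 5: ,,,,,
,,,,,
,,,,,
@,,@,
,,,@,
step 6: ,,,,,
,,,,,
,,,,,
,,,,@
,,,,@

2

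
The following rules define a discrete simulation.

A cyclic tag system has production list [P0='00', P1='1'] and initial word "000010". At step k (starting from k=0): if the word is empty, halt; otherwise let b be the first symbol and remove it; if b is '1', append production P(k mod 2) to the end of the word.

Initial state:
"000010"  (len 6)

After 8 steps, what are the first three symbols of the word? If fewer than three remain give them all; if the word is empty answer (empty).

(empty)

0) "000010"  (len 6)
1) "00010"  (len 5)
2) "0010"  (len 4)
3) "010"  (len 3)
4) "10"  (len 2)
5) "000"  (len 3)
6) "00"  (len 2)
7) "0"  (len 1)
8) (halted — word empty)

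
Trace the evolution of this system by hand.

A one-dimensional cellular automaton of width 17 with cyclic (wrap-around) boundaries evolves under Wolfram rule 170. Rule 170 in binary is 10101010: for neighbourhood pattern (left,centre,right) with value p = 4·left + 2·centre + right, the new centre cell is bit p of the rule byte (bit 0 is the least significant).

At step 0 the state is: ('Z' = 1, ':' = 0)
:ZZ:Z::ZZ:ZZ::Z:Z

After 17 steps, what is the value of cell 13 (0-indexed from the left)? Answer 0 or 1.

gen 0: :ZZ:Z::ZZ:ZZ::Z:Z
gen 1: ZZ:Z::ZZ:ZZ::Z:Z:
gen 2: Z:Z::ZZ:ZZ::Z:Z:Z
gen 3: :Z::ZZ:ZZ::Z:Z:ZZ
gen 4: Z::ZZ:ZZ::Z:Z:ZZ:
gen 5: ::ZZ:ZZ::Z:Z:ZZ:Z
gen 6: :ZZ:ZZ::Z:Z:ZZ:Z:
gen 7: ZZ:ZZ::Z:Z:ZZ:Z::
gen 8: Z:ZZ::Z:Z:ZZ:Z::Z
gen 9: :ZZ::Z:Z:ZZ:Z::ZZ
gen 10: ZZ::Z:Z:ZZ:Z::ZZ:
gen 11: Z::Z:Z:ZZ:Z::ZZ:Z
gen 12: ::Z:Z:ZZ:Z::ZZ:ZZ
gen 13: :Z:Z:ZZ:Z::ZZ:ZZ:
gen 14: Z:Z:ZZ:Z::ZZ:ZZ::
gen 15: :Z:ZZ:Z::ZZ:ZZ::Z
gen 16: Z:ZZ:Z::ZZ:ZZ::Z:
gen 17: :ZZ:Z::ZZ:ZZ::Z:Z

0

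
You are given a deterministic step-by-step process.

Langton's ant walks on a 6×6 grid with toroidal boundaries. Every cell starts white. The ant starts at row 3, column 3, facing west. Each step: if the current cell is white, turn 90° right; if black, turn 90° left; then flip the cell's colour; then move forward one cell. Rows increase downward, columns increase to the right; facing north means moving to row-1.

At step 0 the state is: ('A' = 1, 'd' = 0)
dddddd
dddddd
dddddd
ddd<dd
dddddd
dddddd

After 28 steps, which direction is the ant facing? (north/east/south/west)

k=0  dddddd
dddddd
dddddd
ddd<dd
dddddd
dddddd
k=1  dddddd
dddddd
ddd^dd
dddAdd
dddddd
dddddd
k=2  dddddd
dddddd
dddA>d
dddAdd
dddddd
dddddd
k=3  dddddd
dddddd
dddAAd
dddAvd
dddddd
dddddd
k=4  dddddd
dddddd
dddAAd
ddd<Ad
dddddd
dddddd
k=5  dddddd
dddddd
dddAAd
ddddAd
dddvdd
dddddd
k=6  dddddd
dddddd
dddAAd
ddddAd
dd<Add
dddddd
k=7  dddddd
dddddd
dddAAd
dd^dAd
ddAAdd
dddddd
k=8  dddddd
dddddd
dddAAd
ddA>Ad
ddAAdd
dddddd
k=9  dddddd
dddddd
dddAAd
ddAAAd
ddAvdd
dddddd
k=10  dddddd
dddddd
dddAAd
ddAAAd
ddAd>d
dddddd
k=11  dddddd
dddddd
dddAAd
ddAAAd
ddAdAd
ddddvd
k=12  dddddd
dddddd
dddAAd
ddAAAd
ddAdAd
ddd<Ad
k=13  dddddd
dddddd
dddAAd
ddAAAd
ddA^Ad
dddAAd
k=14  dddddd
dddddd
dddAAd
ddAAAd
ddAA>d
dddAAd
k=15  dddddd
dddddd
dddAAd
ddAA^d
ddAAdd
dddAAd
k=16  dddddd
dddddd
dddAAd
ddA<dd
ddAAdd
dddAAd
k=17  dddddd
dddddd
dddAAd
ddAddd
ddAvdd
dddAAd
k=18  dddddd
dddddd
dddAAd
ddAddd
ddAd>d
dddAAd
k=19  dddddd
dddddd
dddAAd
ddAddd
ddAdAd
dddAvd
k=20  dddddd
dddddd
dddAAd
ddAddd
ddAdAd
dddAd>
k=21  dddddv
dddddd
dddAAd
ddAddd
ddAdAd
dddAdA
k=22  dddd<A
dddddd
dddAAd
ddAddd
ddAdAd
dddAdA
k=23  ddddAA
dddddd
dddAAd
ddAddd
ddAdAd
dddA^A
k=24  ddddAA
dddddd
dddAAd
ddAddd
ddAdAd
dddAA>
k=25  ddddAA
dddddd
dddAAd
ddAddd
ddAdA^
dddAAd
k=26  ddddAA
dddddd
dddAAd
ddAddd
>dAdAA
dddAAd
k=27  ddddAA
dddddd
dddAAd
ddAddd
AdAdAA
vddAAd
k=28  ddddAA
dddddd
dddAAd
ddAddd
AdAdAA
AddAA<

west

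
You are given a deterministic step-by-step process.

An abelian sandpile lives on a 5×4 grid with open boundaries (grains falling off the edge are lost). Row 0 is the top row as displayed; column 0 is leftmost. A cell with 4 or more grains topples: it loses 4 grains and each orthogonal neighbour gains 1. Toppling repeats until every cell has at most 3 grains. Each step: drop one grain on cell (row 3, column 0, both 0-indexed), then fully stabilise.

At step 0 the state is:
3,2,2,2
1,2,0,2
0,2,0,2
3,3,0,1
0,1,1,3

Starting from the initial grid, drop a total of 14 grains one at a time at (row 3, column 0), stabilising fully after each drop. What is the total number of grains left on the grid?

35

gen 0: 3,2,2,2
1,2,0,2
0,2,0,2
3,3,0,1
0,1,1,3
gen 1: 3,2,2,2
1,2,0,2
1,3,0,2
1,0,1,1
1,2,1,3
gen 2: 3,2,2,2
1,2,0,2
1,3,0,2
2,0,1,1
1,2,1,3
gen 3: 3,2,2,2
1,2,0,2
1,3,0,2
3,0,1,1
1,2,1,3
gen 4: 3,2,2,2
1,2,0,2
2,3,0,2
0,1,1,1
2,2,1,3
gen 5: 3,2,2,2
1,2,0,2
2,3,0,2
1,1,1,1
2,2,1,3
gen 6: 3,2,2,2
1,2,0,2
2,3,0,2
2,1,1,1
2,2,1,3
gen 7: 3,2,2,2
1,2,0,2
2,3,0,2
3,1,1,1
2,2,1,3
gen 8: 3,2,2,2
1,2,0,2
3,3,0,2
0,2,1,1
3,2,1,3
gen 9: 3,2,2,2
1,2,0,2
3,3,0,2
1,2,1,1
3,2,1,3
gen 10: 3,2,2,2
1,2,0,2
3,3,0,2
2,2,1,1
3,2,1,3
gen 11: 3,2,2,2
1,2,0,2
3,3,0,2
3,2,1,1
3,2,1,3
gen 12: 3,2,2,2
2,3,0,2
1,1,1,2
3,1,2,1
1,0,2,3
gen 13: 3,2,2,2
2,3,0,2
2,1,1,2
0,2,2,1
2,0,2,3
gen 14: 3,2,2,2
2,3,0,2
2,1,1,2
1,2,2,1
2,0,2,3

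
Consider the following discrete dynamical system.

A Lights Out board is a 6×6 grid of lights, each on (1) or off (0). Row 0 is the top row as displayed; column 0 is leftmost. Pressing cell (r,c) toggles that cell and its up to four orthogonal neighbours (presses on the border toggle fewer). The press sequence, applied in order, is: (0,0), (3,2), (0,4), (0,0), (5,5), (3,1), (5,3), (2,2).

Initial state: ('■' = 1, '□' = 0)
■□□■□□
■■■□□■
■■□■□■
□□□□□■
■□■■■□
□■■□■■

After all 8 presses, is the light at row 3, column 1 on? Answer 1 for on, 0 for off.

step 0: ■□□■□□
■■■□□■
■■□■□■
□□□□□■
■□■■■□
□■■□■■
step 1: □■□■□□
□■■□□■
■■□■□■
□□□□□■
■□■■■□
□■■□■■
step 2: □■□■□□
□■■□□■
■■■■□■
□■■■□■
■□□■■□
□■■□■■
step 3: □■□□■■
□■■□■■
■■■■□■
□■■■□■
■□□■■□
□■■□■■
step 4: ■□□□■■
■■■□■■
■■■■□■
□■■■□■
■□□■■□
□■■□■■
step 5: ■□□□■■
■■■□■■
■■■■□■
□■■■□■
■□□■■■
□■■□□□
step 6: ■□□□■■
■■■□■■
■□■■□■
■□□■□■
■■□■■■
□■■□□□
step 7: ■□□□■■
■■■□■■
■□■■□■
■□□■□■
■■□□■■
□■□■■□
step 8: ■□□□■■
■■□□■■
■■□□□■
■□■■□■
■■□□■■
□■□■■□

0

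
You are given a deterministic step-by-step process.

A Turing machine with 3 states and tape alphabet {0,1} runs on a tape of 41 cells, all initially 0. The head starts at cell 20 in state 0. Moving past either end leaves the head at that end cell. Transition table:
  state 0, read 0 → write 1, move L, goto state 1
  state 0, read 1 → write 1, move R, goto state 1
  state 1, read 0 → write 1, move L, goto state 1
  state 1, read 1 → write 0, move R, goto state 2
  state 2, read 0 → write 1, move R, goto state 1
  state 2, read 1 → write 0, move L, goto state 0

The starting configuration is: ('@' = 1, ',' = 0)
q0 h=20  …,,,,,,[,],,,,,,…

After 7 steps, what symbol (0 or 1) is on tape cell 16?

1

step 0: q0 h=20  …,,,,,,[,],,,,,,…
step 1: q1 h=19  …,,,,,,[,]@,,,,,…
step 2: q1 h=18  …,,,,,,[,]@@,,,,…
step 3: q1 h=17  …,,,,,,[,]@@@,,,…
step 4: q1 h=16  …,,,,,,[,]@@@@,,…
step 5: q1 h=15  …,,,,,,[,]@@@@@,…
step 6: q1 h=14  …,,,,,,[,]@@@@@@…
step 7: q1 h=13  …,,,,,,[,]@@@@@@…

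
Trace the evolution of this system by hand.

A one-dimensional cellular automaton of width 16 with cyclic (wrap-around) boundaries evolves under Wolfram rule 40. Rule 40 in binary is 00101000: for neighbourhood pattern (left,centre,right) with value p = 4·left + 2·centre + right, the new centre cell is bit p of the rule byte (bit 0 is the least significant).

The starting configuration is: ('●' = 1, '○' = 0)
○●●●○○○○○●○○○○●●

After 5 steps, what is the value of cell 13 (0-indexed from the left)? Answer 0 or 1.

0) ○●●●○○○○○●○○○○●●
1) ●●○○○○○○○○○○○○●○
2) ●○○○○○○○○○○○○○○●
3) ○○○○○○○○○○○○○○○●
4) ○○○○○○○○○○○○○○○○
5) ○○○○○○○○○○○○○○○○

0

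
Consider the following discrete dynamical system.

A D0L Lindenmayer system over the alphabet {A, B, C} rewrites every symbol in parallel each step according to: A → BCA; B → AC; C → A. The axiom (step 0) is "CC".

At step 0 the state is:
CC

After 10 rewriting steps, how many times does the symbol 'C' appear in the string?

812

0) CC
1) AA
2) BCABCA
3) ACABCAACABCA
4) BCAABCAACABCABCAABCAACABCA
5) ACABCABCAACABCABCAABCAACABCAACABCABCAACABCABCAABCAACABCA
6) BCAABCAACABCAACABCABCAABCAACABCAACABCABCAACABCABCAABCAACABCABCAABCAACABCAACABCABCAABCAACABCAACABCABCAACABCABCAABCAACABCA
7) ACABCABCAACABCABCAABCAACABCABCAABCAACABCAACABCABCAACABCABC…AABCAACABCAACABCABCAABCAACABCAACABCABCAACABCABCAABCAACABCA  (len 258)
8) BCAABCAACABCAACABCABCAABCAACABCAACABCABCAACABCABCAABCAACAB…AABCAACABCAACABCABCAABCAACABCAACABCABCAACABCABCAABCAACABCA  (len 554)
9) ACABCABCAACABCABCAABCAACABCABCAABCAACABCAACABCABCAACABCABC…AABCAACABCAACABCABCAABCAACABCAACABCABCAACABCABCAABCAACABCA  (len 1190)
10) BCAABCAACABCAACABCABCAABCAACABCAACABCABCAACABCABCAABCAACAB…AABCAACABCAACABCABCAABCAACABCAACABCABCAACABCABCAABCAACABCA  (len 2556)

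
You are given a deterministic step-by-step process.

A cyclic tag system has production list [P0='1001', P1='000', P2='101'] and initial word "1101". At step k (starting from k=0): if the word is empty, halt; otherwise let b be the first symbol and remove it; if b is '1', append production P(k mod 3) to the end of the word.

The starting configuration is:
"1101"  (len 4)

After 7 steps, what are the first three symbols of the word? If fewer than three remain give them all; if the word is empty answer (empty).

100

0) "1101"  (len 4)
1) "1011001"  (len 7)
2) "011001000"  (len 9)
3) "11001000"  (len 8)
4) "10010001001"  (len 11)
5) "0010001001000"  (len 13)
6) "010001001000"  (len 12)
7) "10001001000"  (len 11)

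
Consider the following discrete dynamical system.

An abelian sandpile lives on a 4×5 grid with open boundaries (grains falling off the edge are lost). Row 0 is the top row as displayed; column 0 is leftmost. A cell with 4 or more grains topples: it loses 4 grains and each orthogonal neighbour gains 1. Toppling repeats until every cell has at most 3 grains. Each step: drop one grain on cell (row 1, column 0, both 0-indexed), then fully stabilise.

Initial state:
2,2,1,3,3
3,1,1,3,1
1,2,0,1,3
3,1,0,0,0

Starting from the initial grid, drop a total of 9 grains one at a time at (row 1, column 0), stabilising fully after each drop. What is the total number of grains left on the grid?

k=0  2,2,1,3,3
3,1,1,3,1
1,2,0,1,3
3,1,0,0,0
k=1  3,2,1,3,3
0,2,1,3,1
2,2,0,1,3
3,1,0,0,0
k=2  3,2,1,3,3
1,2,1,3,1
2,2,0,1,3
3,1,0,0,0
k=3  3,2,1,3,3
2,2,1,3,1
2,2,0,1,3
3,1,0,0,0
k=4  3,2,1,3,3
3,2,1,3,1
2,2,0,1,3
3,1,0,0,0
k=5  0,3,1,3,3
1,3,1,3,1
3,2,0,1,3
3,1,0,0,0
k=6  0,3,1,3,3
2,3,1,3,1
3,2,0,1,3
3,1,0,0,0
k=7  0,3,1,3,3
3,3,1,3,1
3,2,0,1,3
3,1,0,0,0
k=8  2,0,2,3,3
2,2,2,3,1
2,0,1,1,3
0,3,0,0,0
k=9  2,0,2,3,3
3,2,2,3,1
2,0,1,1,3
0,3,0,0,0

31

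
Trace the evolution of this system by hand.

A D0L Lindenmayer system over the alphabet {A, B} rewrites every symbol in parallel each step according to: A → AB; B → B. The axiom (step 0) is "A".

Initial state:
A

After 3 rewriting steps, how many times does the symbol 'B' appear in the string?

3

t=0: A
t=1: AB
t=2: ABB
t=3: ABBB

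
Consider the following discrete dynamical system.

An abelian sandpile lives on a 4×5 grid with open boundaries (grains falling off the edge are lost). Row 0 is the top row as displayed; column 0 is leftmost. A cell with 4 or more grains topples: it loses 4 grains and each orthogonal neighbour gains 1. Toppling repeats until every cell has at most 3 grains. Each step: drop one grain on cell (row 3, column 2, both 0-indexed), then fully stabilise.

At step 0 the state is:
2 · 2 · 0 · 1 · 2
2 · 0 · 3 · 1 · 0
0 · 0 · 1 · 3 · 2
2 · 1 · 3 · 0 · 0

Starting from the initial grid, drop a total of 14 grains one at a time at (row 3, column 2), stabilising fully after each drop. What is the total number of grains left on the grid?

0) 2 · 2 · 0 · 1 · 2
2 · 0 · 3 · 1 · 0
0 · 0 · 1 · 3 · 2
2 · 1 · 3 · 0 · 0
1) 2 · 2 · 0 · 1 · 2
2 · 0 · 3 · 1 · 0
0 · 0 · 2 · 3 · 2
2 · 2 · 0 · 1 · 0
2) 2 · 2 · 0 · 1 · 2
2 · 0 · 3 · 1 · 0
0 · 0 · 2 · 3 · 2
2 · 2 · 1 · 1 · 0
3) 2 · 2 · 0 · 1 · 2
2 · 0 · 3 · 1 · 0
0 · 0 · 2 · 3 · 2
2 · 2 · 2 · 1 · 0
4) 2 · 2 · 0 · 1 · 2
2 · 0 · 3 · 1 · 0
0 · 0 · 2 · 3 · 2
2 · 2 · 3 · 1 · 0
5) 2 · 2 · 0 · 1 · 2
2 · 0 · 3 · 1 · 0
0 · 0 · 3 · 3 · 2
2 · 3 · 0 · 2 · 0
6) 2 · 2 · 0 · 1 · 2
2 · 0 · 3 · 1 · 0
0 · 0 · 3 · 3 · 2
2 · 3 · 1 · 2 · 0
7) 2 · 2 · 0 · 1 · 2
2 · 0 · 3 · 1 · 0
0 · 0 · 3 · 3 · 2
2 · 3 · 2 · 2 · 0
8) 2 · 2 · 0 · 1 · 2
2 · 0 · 3 · 1 · 0
0 · 0 · 3 · 3 · 2
2 · 3 · 3 · 2 · 0
9) 2 · 2 · 1 · 1 · 2
2 · 1 · 0 · 3 · 0
0 · 2 · 2 · 1 · 3
3 · 0 · 3 · 0 · 1
10) 2 · 2 · 1 · 1 · 2
2 · 1 · 0 · 3 · 0
0 · 2 · 3 · 1 · 3
3 · 1 · 0 · 1 · 1
11) 2 · 2 · 1 · 1 · 2
2 · 1 · 0 · 3 · 0
0 · 2 · 3 · 1 · 3
3 · 1 · 1 · 1 · 1
12) 2 · 2 · 1 · 1 · 2
2 · 1 · 0 · 3 · 0
0 · 2 · 3 · 1 · 3
3 · 1 · 2 · 1 · 1
13) 2 · 2 · 1 · 1 · 2
2 · 1 · 0 · 3 · 0
0 · 2 · 3 · 1 · 3
3 · 1 · 3 · 1 · 1
14) 2 · 2 · 1 · 1 · 2
2 · 1 · 1 · 3 · 0
0 · 3 · 0 · 2 · 3
3 · 2 · 1 · 2 · 1

32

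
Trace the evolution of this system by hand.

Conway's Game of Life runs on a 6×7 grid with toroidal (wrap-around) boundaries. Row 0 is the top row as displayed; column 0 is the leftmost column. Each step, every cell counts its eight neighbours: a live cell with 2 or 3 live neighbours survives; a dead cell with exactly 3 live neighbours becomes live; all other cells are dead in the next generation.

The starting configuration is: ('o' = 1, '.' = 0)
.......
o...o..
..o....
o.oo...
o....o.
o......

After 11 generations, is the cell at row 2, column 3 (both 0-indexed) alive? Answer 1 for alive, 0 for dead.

0

k=0  .......
o...o..
..o....
o.oo...
o....o.
o......
k=1  .......
.......
..o....
..oo..o
o......
......o
k=2  .......
.......
..oo...
.ooo...
o.....o
.......
k=3  .......
.......
.o.o...
oo.o...
ooo....
.......
k=4  .......
.......
oo.....
...o...
o.o....
.o.....
k=5  .......
.......
.......
o.o....
.oo....
.o.....
k=6  .......
.......
.......
..o....
o.o....
.oo....
k=7  .......
.......
.......
.o.....
..oo...
.oo....
k=8  .......
.......
.......
..o....
...o...
.ooo...
k=9  ..o....
.......
.......
.......
.o.o...
..oo...
k=10  ..oo...
.......
.......
.......
...o...
.o.o...
k=11  ..oo...
.......
.......
.......
..o....
...oo..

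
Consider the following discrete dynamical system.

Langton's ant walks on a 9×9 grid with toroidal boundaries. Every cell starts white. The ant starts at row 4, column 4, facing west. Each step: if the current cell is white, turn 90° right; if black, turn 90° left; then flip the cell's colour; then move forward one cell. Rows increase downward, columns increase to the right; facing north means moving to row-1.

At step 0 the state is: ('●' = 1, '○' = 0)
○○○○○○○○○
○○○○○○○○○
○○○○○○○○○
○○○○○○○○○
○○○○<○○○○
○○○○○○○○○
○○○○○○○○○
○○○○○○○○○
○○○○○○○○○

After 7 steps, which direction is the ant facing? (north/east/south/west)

north

k=0  ○○○○○○○○○
○○○○○○○○○
○○○○○○○○○
○○○○○○○○○
○○○○<○○○○
○○○○○○○○○
○○○○○○○○○
○○○○○○○○○
○○○○○○○○○
k=1  ○○○○○○○○○
○○○○○○○○○
○○○○○○○○○
○○○○^○○○○
○○○○●○○○○
○○○○○○○○○
○○○○○○○○○
○○○○○○○○○
○○○○○○○○○
k=2  ○○○○○○○○○
○○○○○○○○○
○○○○○○○○○
○○○○●>○○○
○○○○●○○○○
○○○○○○○○○
○○○○○○○○○
○○○○○○○○○
○○○○○○○○○
k=3  ○○○○○○○○○
○○○○○○○○○
○○○○○○○○○
○○○○●●○○○
○○○○●v○○○
○○○○○○○○○
○○○○○○○○○
○○○○○○○○○
○○○○○○○○○
k=4  ○○○○○○○○○
○○○○○○○○○
○○○○○○○○○
○○○○●●○○○
○○○○<●○○○
○○○○○○○○○
○○○○○○○○○
○○○○○○○○○
○○○○○○○○○
k=5  ○○○○○○○○○
○○○○○○○○○
○○○○○○○○○
○○○○●●○○○
○○○○○●○○○
○○○○v○○○○
○○○○○○○○○
○○○○○○○○○
○○○○○○○○○
k=6  ○○○○○○○○○
○○○○○○○○○
○○○○○○○○○
○○○○●●○○○
○○○○○●○○○
○○○<●○○○○
○○○○○○○○○
○○○○○○○○○
○○○○○○○○○
k=7  ○○○○○○○○○
○○○○○○○○○
○○○○○○○○○
○○○○●●○○○
○○○^○●○○○
○○○●●○○○○
○○○○○○○○○
○○○○○○○○○
○○○○○○○○○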